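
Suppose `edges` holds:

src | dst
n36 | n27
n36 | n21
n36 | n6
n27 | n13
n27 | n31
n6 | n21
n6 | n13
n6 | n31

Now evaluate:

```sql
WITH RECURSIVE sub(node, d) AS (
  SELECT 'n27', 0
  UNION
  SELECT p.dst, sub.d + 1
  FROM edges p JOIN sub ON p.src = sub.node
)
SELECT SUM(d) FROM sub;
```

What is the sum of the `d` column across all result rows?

Base: (n27, d=0).
Iteration 1: edges from {n27} -> (n13, d=1), (n31, d=1).
Iteration 2: no outgoing edges from {n13,n31}; recursion stops.
SUM(d) = 0 + 1 + 1 = 2.

2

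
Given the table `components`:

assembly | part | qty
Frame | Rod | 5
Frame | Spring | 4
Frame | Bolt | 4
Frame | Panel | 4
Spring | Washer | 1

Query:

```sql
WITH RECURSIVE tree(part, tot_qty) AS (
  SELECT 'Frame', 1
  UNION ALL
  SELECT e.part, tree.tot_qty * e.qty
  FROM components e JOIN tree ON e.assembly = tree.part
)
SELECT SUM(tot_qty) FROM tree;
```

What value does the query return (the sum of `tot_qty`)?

22

Base: (Frame, tot_qty=1).
Iteration 1: components of {Frame} -> Bolt = 1*4 = 4, Panel = 1*4 = 4, Rod = 1*5 = 5, Spring = 1*4 = 4.
Iteration 2: components of {Bolt,Panel,Rod,Spring} -> Washer = 4*1 = 4.
Iteration 3: no further components; recursion stops.
SUM(tot_qty) = 1 + 4 + 4 + 4 + 5 + 4 = 22.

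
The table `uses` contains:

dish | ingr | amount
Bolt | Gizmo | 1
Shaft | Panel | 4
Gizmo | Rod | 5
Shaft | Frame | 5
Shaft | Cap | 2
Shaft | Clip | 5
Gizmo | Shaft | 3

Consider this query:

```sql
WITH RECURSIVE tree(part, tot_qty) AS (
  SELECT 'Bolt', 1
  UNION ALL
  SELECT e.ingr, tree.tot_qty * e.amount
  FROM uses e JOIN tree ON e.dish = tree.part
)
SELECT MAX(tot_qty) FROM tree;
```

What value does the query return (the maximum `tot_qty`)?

Base: (Bolt, tot_qty=1).
Iteration 1: components of {Bolt} -> Gizmo = 1*1 = 1.
Iteration 2: components of {Gizmo} -> Rod = 1*5 = 5, Shaft = 1*3 = 3.
Iteration 3: components of {Rod,Shaft} -> Cap = 3*2 = 6, Clip = 3*5 = 15, Frame = 3*5 = 15, Panel = 3*4 = 12.
Iteration 4: no further components; recursion stops.
tot_qty values: 1, 1, 5, 3, 6, 15, 15, 12; the maximum is 15.

15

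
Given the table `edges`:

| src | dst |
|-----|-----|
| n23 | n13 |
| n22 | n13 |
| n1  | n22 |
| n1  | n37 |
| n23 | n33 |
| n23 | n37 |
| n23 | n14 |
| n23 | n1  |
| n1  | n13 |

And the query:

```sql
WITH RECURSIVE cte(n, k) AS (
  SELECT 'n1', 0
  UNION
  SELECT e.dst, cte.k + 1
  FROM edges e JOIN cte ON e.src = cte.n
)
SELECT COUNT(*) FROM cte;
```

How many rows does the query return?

Base: (n1, k=0).
Iteration 1: edges from {n1} -> (n13, k=1), (n22, k=1), (n37, k=1).
Iteration 2: edges from {n13,n22,n37} -> (n13, k=2).
Iteration 3: no outgoing edges from {n13}; recursion stops.
Total rows emitted: 5.

5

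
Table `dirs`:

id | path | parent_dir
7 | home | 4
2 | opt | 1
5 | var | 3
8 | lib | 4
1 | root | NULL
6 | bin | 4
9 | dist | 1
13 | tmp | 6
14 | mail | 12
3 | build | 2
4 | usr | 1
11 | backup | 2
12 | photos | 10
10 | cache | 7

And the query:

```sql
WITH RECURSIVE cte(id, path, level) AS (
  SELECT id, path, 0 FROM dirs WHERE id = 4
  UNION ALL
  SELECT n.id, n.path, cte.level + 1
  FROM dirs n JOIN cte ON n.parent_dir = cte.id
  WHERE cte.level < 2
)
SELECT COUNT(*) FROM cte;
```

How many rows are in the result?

Base: id=4 (usr) at level 0.
Iteration 1: rows with parent_dir in {4} -> bin (id 6, level 1), home (id 7, level 1), lib (id 8, level 1).
Iteration 2: rows with parent_dir in {6,7,8} -> cache (id 10, level 2), tmp (id 13, level 2).
Iteration 3: level < 2 fails for all current rows; recursion stops.
Total rows emitted: 6.

6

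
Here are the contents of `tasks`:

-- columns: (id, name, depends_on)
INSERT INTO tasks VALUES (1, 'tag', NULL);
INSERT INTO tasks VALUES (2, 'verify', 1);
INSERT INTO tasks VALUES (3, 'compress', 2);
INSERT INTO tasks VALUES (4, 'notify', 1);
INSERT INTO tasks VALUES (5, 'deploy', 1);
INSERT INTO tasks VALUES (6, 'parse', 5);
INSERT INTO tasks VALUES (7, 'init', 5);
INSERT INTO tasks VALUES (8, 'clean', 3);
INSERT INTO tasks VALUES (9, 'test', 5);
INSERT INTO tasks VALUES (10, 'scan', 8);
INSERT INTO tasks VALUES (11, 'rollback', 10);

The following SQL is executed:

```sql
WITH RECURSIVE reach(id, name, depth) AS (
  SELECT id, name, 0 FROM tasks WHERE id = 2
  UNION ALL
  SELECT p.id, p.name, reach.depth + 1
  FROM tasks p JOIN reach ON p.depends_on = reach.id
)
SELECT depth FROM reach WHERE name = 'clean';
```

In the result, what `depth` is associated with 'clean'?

2

Base: id=2 (verify) at depth 0.
Iteration 1: rows with depends_on in {2} -> compress (id 3, depth 1).
Iteration 2: rows with depends_on in {3} -> clean (id 8, depth 2).
Iteration 3: rows with depends_on in {8} -> scan (id 10, depth 3).
Iteration 4: rows with depends_on in {10} -> rollback (id 11, depth 4).
Iteration 5: no rows with depends_on in {11}; recursion stops.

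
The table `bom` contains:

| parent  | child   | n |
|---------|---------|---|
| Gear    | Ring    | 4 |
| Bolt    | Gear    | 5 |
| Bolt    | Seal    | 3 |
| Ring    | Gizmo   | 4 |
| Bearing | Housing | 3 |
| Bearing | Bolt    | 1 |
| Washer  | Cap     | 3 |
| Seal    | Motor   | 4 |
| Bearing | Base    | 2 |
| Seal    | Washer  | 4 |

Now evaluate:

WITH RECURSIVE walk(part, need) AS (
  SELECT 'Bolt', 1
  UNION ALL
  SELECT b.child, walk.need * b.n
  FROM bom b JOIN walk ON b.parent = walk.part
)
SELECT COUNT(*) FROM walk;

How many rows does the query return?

8

Base: (Bolt, need=1).
Iteration 1: components of {Bolt} -> Gear = 1*5 = 5, Seal = 1*3 = 3.
Iteration 2: components of {Gear,Seal} -> Motor = 3*4 = 12, Ring = 5*4 = 20, Washer = 3*4 = 12.
Iteration 3: components of {Motor,Ring,Washer} -> Cap = 12*3 = 36, Gizmo = 20*4 = 80.
Iteration 4: no further components; recursion stops.
Total rows emitted: 8.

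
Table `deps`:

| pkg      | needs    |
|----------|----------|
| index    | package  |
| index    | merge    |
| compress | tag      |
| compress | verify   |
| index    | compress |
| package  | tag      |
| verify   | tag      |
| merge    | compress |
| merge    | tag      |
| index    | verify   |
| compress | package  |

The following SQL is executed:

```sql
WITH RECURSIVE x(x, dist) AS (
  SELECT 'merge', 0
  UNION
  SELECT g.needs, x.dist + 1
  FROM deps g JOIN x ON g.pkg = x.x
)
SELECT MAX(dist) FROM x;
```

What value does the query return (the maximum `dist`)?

3

Base: (merge, dist=0).
Iteration 1: edges from {merge} -> (compress, dist=1), (tag, dist=1).
Iteration 2: edges from {compress,tag} -> (package, dist=2), (tag, dist=2), (verify, dist=2).
Iteration 3: edges from {package,tag,verify} -> (tag, dist=3). [UNION drops 1 duplicate row(s)]
Iteration 4: no outgoing edges from {tag}; recursion stops.
dist values: 0, 1, 1, 2, 2, 2, 3; the maximum is 3.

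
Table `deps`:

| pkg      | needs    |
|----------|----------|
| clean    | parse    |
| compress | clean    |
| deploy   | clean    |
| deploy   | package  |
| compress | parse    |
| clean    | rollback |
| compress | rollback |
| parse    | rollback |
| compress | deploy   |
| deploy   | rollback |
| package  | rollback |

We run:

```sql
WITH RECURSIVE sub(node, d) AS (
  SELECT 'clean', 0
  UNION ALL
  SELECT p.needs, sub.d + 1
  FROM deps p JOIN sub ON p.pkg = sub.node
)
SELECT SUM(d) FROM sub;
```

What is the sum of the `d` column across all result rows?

4

Base: (clean, d=0).
Iteration 1: edges from {clean} -> (parse, d=1), (rollback, d=1).
Iteration 2: edges from {parse,rollback} -> (rollback, d=2).
Iteration 3: no outgoing edges from {rollback}; recursion stops.
SUM(d) = 0 + 1 + 1 + 2 = 4.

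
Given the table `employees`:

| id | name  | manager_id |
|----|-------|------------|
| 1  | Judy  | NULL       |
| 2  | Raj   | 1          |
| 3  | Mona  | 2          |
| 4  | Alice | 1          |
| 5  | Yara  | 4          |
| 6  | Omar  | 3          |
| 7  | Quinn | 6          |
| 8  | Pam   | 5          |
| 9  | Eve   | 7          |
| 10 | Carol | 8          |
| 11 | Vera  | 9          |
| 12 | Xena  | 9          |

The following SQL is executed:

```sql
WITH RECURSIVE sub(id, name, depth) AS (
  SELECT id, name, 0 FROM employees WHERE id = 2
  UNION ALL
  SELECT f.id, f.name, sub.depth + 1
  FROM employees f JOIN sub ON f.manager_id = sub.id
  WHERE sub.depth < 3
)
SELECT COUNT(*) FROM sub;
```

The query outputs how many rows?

Base: id=2 (Raj) at depth 0.
Iteration 1: rows with manager_id in {2} -> Mona (id 3, depth 1).
Iteration 2: rows with manager_id in {3} -> Omar (id 6, depth 2).
Iteration 3: rows with manager_id in {6} -> Quinn (id 7, depth 3).
Iteration 4: depth < 3 fails for all current rows; recursion stops.
Total rows emitted: 4.

4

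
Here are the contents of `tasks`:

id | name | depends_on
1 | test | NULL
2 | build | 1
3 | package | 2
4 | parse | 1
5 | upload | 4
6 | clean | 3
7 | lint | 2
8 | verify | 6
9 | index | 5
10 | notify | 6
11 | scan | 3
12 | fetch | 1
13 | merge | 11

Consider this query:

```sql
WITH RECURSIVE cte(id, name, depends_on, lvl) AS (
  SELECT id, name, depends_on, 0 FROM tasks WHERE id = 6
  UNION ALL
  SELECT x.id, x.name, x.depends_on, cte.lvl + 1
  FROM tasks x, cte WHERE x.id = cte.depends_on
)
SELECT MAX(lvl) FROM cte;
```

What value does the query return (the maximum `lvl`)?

3

Base: id=6 (clean), depends_on=3, lvl 0.
Iteration 1: join on id=3 -> package (id 3, depends_on=2, lvl 1).
Iteration 2: join on id=2 -> build (id 2, depends_on=1, lvl 2).
Iteration 3: join on id=1 -> test (id 1, depends_on=NULL, lvl 3).
Iteration 4: depends_on is NULL; no match; recursion stops.
lvl values: 0, 1, 2, 3; the maximum is 3.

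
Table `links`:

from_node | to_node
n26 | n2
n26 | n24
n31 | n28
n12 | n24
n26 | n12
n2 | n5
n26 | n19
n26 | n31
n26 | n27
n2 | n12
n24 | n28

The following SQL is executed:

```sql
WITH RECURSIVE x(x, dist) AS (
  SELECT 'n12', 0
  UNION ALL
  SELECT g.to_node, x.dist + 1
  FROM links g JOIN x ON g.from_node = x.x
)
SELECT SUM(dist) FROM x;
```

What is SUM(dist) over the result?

3

Base: (n12, dist=0).
Iteration 1: edges from {n12} -> (n24, dist=1).
Iteration 2: edges from {n24} -> (n28, dist=2).
Iteration 3: no outgoing edges from {n28}; recursion stops.
SUM(dist) = 0 + 1 + 2 = 3.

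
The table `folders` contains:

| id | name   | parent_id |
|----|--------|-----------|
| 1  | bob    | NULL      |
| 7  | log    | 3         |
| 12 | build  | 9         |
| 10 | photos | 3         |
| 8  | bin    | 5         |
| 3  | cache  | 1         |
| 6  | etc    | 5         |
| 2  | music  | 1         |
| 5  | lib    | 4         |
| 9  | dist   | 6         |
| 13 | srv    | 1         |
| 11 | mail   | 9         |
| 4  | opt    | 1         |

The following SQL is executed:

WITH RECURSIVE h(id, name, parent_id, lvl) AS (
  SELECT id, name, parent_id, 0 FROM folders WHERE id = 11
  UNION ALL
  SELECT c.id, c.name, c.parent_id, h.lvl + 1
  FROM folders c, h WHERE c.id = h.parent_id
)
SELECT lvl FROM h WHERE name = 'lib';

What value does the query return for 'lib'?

Base: id=11 (mail), parent_id=9, lvl 0.
Iteration 1: join on id=9 -> dist (id 9, parent_id=6, lvl 1).
Iteration 2: join on id=6 -> etc (id 6, parent_id=5, lvl 2).
Iteration 3: join on id=5 -> lib (id 5, parent_id=4, lvl 3).
Iteration 4: join on id=4 -> opt (id 4, parent_id=1, lvl 4).
Iteration 5: join on id=1 -> bob (id 1, parent_id=NULL, lvl 5).
Iteration 6: parent_id is NULL; no match; recursion stops.

3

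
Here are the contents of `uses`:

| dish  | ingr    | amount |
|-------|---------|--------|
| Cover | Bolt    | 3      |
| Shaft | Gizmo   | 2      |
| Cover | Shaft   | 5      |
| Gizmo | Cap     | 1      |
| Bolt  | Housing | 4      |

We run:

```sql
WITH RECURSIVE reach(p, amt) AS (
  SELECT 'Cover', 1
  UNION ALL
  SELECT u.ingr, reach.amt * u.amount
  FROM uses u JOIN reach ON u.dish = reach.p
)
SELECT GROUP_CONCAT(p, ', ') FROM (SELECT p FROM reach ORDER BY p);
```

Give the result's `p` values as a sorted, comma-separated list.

Base: (Cover, amt=1).
Iteration 1: components of {Cover} -> Bolt = 1*3 = 3, Shaft = 1*5 = 5.
Iteration 2: components of {Bolt,Shaft} -> Gizmo = 5*2 = 10, Housing = 3*4 = 12.
Iteration 3: components of {Gizmo,Housing} -> Cap = 10*1 = 10.
Iteration 4: no further components; recursion stops.

Bolt, Cap, Cover, Gizmo, Housing, Shaft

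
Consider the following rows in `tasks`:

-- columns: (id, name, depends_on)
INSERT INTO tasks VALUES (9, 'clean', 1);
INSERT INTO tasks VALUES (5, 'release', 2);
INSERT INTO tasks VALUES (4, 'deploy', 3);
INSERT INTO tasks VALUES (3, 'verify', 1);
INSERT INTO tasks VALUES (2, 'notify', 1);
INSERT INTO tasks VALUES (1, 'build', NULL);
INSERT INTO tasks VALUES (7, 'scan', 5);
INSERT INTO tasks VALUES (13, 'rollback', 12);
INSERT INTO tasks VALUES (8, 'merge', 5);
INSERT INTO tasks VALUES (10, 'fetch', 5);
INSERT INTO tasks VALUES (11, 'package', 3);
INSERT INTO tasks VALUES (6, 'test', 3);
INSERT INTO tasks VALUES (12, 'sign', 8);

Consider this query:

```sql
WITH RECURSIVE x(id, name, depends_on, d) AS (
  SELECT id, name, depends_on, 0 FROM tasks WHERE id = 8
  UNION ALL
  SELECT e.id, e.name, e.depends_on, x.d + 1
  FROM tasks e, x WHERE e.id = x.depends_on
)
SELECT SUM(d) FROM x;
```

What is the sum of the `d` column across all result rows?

Base: id=8 (merge), depends_on=5, d 0.
Iteration 1: join on id=5 -> release (id 5, depends_on=2, d 1).
Iteration 2: join on id=2 -> notify (id 2, depends_on=1, d 2).
Iteration 3: join on id=1 -> build (id 1, depends_on=NULL, d 3).
Iteration 4: depends_on is NULL; no match; recursion stops.
SUM(d) = 0 + 1 + 2 + 3 = 6.

6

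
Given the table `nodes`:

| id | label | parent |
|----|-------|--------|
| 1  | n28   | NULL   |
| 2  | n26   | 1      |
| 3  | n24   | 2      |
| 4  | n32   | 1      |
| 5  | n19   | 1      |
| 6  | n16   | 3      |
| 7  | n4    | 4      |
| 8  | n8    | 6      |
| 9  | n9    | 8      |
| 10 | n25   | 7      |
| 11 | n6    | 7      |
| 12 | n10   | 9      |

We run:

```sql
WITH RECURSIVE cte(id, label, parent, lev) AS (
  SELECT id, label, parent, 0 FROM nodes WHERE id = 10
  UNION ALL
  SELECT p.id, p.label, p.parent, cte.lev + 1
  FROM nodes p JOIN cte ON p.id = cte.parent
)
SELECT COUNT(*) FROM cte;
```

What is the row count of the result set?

Base: id=10 (n25), parent=7, lev 0.
Iteration 1: join on id=7 -> n4 (id 7, parent=4, lev 1).
Iteration 2: join on id=4 -> n32 (id 4, parent=1, lev 2).
Iteration 3: join on id=1 -> n28 (id 1, parent=NULL, lev 3).
Iteration 4: parent is NULL; no match; recursion stops.
Total rows emitted: 4.

4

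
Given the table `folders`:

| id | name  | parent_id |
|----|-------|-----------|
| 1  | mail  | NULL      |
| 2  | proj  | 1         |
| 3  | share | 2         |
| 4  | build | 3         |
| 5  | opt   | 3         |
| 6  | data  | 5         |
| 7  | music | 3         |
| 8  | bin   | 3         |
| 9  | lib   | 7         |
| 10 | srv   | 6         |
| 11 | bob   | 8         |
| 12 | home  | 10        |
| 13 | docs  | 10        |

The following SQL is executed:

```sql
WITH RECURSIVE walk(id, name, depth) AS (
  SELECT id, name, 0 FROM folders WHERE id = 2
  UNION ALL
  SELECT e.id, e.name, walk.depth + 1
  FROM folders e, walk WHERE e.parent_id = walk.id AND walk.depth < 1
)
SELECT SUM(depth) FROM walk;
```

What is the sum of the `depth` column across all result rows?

1

Base: id=2 (proj) at depth 0.
Iteration 1: rows with parent_id in {2} -> share (id 3, depth 1).
Iteration 2: depth < 1 fails for all current rows; recursion stops.
SUM(depth) = 0 + 1 = 1.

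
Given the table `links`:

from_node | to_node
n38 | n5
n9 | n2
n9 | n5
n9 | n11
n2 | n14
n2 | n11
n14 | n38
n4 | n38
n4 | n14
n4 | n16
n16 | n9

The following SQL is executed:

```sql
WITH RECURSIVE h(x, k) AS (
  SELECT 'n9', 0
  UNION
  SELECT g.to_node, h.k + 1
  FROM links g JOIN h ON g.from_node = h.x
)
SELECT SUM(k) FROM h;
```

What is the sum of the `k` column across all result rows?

Base: (n9, k=0).
Iteration 1: edges from {n9} -> (n11, k=1), (n2, k=1), (n5, k=1).
Iteration 2: edges from {n11,n2,n5} -> (n11, k=2), (n14, k=2).
Iteration 3: edges from {n11,n14} -> (n38, k=3).
Iteration 4: edges from {n38} -> (n5, k=4).
Iteration 5: no outgoing edges from {n5}; recursion stops.
SUM(k) = 0 + 1 + 1 + 1 + 2 + 2 + 3 + 4 = 14.

14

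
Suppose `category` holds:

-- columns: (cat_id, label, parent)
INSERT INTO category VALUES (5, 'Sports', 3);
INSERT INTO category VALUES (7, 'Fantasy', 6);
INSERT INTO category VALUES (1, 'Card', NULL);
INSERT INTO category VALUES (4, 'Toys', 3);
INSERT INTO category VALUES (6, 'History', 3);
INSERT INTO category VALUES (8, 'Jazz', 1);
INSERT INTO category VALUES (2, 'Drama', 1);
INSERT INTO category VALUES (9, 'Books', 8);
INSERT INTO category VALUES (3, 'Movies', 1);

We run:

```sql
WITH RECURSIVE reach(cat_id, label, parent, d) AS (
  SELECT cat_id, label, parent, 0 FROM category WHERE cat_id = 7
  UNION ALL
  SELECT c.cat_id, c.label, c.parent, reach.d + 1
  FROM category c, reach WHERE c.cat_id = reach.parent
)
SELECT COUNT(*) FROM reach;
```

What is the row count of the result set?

4

Base: cat_id=7 (Fantasy), parent=6, d 0.
Iteration 1: join on cat_id=6 -> History (id 6, parent=3, d 1).
Iteration 2: join on cat_id=3 -> Movies (id 3, parent=1, d 2).
Iteration 3: join on cat_id=1 -> Card (id 1, parent=NULL, d 3).
Iteration 4: parent is NULL; no match; recursion stops.
Total rows emitted: 4.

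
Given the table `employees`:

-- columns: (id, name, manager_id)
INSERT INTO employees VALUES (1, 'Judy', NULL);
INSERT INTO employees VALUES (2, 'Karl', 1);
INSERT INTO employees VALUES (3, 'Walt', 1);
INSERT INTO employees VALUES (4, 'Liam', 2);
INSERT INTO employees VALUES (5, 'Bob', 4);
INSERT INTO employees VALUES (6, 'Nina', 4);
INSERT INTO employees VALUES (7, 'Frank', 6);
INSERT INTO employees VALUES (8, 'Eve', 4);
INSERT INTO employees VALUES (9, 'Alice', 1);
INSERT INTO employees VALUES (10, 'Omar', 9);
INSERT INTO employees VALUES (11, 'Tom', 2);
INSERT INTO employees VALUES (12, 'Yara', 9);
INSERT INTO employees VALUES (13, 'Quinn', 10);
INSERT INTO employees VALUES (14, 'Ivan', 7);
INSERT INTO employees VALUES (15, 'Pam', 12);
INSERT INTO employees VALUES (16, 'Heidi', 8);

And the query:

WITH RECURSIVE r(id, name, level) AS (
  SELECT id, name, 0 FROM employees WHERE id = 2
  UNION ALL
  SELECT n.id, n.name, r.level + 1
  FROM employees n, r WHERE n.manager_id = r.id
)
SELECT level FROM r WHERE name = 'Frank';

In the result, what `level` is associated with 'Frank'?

Base: id=2 (Karl) at level 0.
Iteration 1: rows with manager_id in {2} -> Liam (id 4, level 1), Tom (id 11, level 1).
Iteration 2: rows with manager_id in {4,11} -> Bob (id 5, level 2), Nina (id 6, level 2), Eve (id 8, level 2).
Iteration 3: rows with manager_id in {5,6,8} -> Frank (id 7, level 3), Heidi (id 16, level 3).
Iteration 4: rows with manager_id in {7,16} -> Ivan (id 14, level 4).
Iteration 5: no rows with manager_id in {14}; recursion stops.

3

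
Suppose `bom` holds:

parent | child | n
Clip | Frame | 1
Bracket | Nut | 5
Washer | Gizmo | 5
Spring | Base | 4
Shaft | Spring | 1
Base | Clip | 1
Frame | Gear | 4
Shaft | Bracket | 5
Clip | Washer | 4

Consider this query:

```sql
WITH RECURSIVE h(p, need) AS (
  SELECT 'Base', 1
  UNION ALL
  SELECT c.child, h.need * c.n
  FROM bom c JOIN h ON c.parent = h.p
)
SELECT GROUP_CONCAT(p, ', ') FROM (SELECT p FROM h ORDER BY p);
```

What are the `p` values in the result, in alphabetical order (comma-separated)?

Base, Clip, Frame, Gear, Gizmo, Washer

Base: (Base, need=1).
Iteration 1: components of {Base} -> Clip = 1*1 = 1.
Iteration 2: components of {Clip} -> Frame = 1*1 = 1, Washer = 1*4 = 4.
Iteration 3: components of {Frame,Washer} -> Gear = 1*4 = 4, Gizmo = 4*5 = 20.
Iteration 4: no further components; recursion stops.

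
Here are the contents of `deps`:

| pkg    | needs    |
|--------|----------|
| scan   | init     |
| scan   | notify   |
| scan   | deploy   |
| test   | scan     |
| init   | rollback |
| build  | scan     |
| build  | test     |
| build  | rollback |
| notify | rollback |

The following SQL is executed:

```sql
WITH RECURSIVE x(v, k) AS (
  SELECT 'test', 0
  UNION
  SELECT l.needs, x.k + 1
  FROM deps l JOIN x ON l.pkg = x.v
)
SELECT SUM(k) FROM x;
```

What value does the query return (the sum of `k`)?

Base: (test, k=0).
Iteration 1: edges from {test} -> (scan, k=1).
Iteration 2: edges from {scan} -> (deploy, k=2), (init, k=2), (notify, k=2).
Iteration 3: edges from {deploy,init,notify} -> (rollback, k=3). [UNION drops 1 duplicate row(s)]
Iteration 4: no outgoing edges from {rollback}; recursion stops.
SUM(k) = 0 + 1 + 2 + 2 + 2 + 3 = 10.

10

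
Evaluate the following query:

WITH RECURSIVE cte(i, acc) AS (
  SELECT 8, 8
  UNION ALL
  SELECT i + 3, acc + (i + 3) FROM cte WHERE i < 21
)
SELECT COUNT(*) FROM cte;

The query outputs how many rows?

Base: i=8, acc=8.
Iteration 1: 8 < 21 holds -> i = 8 + 3 = 11, acc = 8 + 11 = 19.
Iteration 2: 11 < 21 holds -> i = 11 + 3 = 14, acc = 19 + 14 = 33.
Iteration 3: 14 < 21 holds -> i = 14 + 3 = 17, acc = 33 + 17 = 50.
Iteration 4: 17 < 21 holds -> i = 17 + 3 = 20, acc = 50 + 20 = 70.
Iteration 5: 20 < 21 holds -> i = 20 + 3 = 23, acc = 70 + 23 = 93.
Iteration 6: 23 < 21 fails; recursion stops.
Total rows emitted: 6.

6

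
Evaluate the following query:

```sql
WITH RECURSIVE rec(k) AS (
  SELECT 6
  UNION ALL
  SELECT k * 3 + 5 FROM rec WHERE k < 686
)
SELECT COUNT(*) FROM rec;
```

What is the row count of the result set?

5

Base: k=6.
Iteration 1: 6 < 686 holds -> k = 6 * 3 + 5 = 23.
Iteration 2: 23 < 686 holds -> k = 23 * 3 + 5 = 74.
Iteration 3: 74 < 686 holds -> k = 74 * 3 + 5 = 227.
Iteration 4: 227 < 686 holds -> k = 227 * 3 + 5 = 686.
Iteration 5: 686 < 686 fails; recursion stops.
Total rows emitted: 5.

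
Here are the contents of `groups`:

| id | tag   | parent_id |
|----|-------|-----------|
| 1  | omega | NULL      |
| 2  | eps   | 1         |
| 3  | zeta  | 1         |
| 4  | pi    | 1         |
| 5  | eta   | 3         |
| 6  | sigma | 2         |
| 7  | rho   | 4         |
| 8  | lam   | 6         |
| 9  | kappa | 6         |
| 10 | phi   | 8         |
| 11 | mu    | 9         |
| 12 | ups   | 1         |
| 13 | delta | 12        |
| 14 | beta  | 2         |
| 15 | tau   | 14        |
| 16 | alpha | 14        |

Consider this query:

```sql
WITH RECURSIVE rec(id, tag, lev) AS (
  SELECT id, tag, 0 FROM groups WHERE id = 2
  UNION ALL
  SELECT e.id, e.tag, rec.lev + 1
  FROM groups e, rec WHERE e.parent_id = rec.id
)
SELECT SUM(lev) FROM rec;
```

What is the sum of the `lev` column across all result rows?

Base: id=2 (eps) at lev 0.
Iteration 1: rows with parent_id in {2} -> sigma (id 6, lev 1), beta (id 14, lev 1).
Iteration 2: rows with parent_id in {6,14} -> lam (id 8, lev 2), kappa (id 9, lev 2), tau (id 15, lev 2), alpha (id 16, lev 2).
Iteration 3: rows with parent_id in {8,9,15,16} -> phi (id 10, lev 3), mu (id 11, lev 3).
Iteration 4: no rows with parent_id in {10,11}; recursion stops.
SUM(lev) = 0 + 1 + 1 + 2 + 2 + 2 + 2 + 3 + 3 = 16.

16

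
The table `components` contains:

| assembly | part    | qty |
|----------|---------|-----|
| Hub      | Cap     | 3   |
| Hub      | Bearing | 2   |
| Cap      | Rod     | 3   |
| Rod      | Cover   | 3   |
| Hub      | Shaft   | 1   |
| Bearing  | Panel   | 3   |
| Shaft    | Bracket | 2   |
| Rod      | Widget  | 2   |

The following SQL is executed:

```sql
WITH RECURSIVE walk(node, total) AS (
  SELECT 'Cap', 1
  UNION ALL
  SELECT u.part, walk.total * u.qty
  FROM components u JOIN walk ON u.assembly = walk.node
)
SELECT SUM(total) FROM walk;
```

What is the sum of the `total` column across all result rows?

Base: (Cap, total=1).
Iteration 1: components of {Cap} -> Rod = 1*3 = 3.
Iteration 2: components of {Rod} -> Cover = 3*3 = 9, Widget = 3*2 = 6.
Iteration 3: no further components; recursion stops.
SUM(total) = 1 + 3 + 9 + 6 = 19.

19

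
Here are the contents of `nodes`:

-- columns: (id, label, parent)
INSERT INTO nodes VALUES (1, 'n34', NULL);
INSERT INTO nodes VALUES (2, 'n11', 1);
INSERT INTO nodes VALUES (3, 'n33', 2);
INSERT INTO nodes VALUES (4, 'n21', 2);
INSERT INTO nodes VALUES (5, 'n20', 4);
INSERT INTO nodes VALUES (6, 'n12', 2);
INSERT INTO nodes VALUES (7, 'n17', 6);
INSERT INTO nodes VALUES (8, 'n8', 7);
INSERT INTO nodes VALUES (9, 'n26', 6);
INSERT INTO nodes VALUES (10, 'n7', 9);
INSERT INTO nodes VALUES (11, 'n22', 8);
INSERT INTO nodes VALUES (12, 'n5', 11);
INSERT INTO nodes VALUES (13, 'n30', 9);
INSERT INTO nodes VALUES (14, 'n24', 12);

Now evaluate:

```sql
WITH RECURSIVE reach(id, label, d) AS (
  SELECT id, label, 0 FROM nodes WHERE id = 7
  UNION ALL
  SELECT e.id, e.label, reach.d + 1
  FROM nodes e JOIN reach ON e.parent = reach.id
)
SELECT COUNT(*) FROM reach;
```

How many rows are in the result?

Base: id=7 (n17) at d 0.
Iteration 1: rows with parent in {7} -> n8 (id 8, d 1).
Iteration 2: rows with parent in {8} -> n22 (id 11, d 2).
Iteration 3: rows with parent in {11} -> n5 (id 12, d 3).
Iteration 4: rows with parent in {12} -> n24 (id 14, d 4).
Iteration 5: no rows with parent in {14}; recursion stops.
Total rows emitted: 5.

5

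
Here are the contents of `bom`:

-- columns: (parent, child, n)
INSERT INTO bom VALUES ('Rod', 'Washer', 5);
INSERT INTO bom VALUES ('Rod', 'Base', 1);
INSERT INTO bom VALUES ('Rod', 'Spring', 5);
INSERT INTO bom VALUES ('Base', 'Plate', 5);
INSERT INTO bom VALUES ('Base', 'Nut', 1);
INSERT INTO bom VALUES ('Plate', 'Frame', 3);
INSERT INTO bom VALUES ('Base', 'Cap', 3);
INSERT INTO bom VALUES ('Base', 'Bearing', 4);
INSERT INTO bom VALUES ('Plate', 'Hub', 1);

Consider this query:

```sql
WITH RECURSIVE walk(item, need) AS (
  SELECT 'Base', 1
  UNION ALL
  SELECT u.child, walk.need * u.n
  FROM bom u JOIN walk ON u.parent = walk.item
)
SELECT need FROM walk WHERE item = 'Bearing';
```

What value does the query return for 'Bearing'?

4

Base: (Base, need=1).
Iteration 1: components of {Base} -> Bearing = 1*4 = 4, Cap = 1*3 = 3, Nut = 1*1 = 1, Plate = 1*5 = 5.
Iteration 2: components of {Bearing,Cap,Nut,Plate} -> Frame = 5*3 = 15, Hub = 5*1 = 5.
Iteration 3: no further components; recursion stops.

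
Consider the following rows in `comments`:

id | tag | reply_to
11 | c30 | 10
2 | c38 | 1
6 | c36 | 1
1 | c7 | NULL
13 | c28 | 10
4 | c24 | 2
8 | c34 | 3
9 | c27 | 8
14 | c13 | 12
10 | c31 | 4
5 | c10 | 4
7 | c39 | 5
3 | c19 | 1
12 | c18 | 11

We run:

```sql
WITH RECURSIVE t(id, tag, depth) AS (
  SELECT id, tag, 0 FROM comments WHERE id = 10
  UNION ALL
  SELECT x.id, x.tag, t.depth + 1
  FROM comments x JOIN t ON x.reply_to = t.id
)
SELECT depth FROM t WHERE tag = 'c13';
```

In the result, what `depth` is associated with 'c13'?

3

Base: id=10 (c31) at depth 0.
Iteration 1: rows with reply_to in {10} -> c30 (id 11, depth 1), c28 (id 13, depth 1).
Iteration 2: rows with reply_to in {11,13} -> c18 (id 12, depth 2).
Iteration 3: rows with reply_to in {12} -> c13 (id 14, depth 3).
Iteration 4: no rows with reply_to in {14}; recursion stops.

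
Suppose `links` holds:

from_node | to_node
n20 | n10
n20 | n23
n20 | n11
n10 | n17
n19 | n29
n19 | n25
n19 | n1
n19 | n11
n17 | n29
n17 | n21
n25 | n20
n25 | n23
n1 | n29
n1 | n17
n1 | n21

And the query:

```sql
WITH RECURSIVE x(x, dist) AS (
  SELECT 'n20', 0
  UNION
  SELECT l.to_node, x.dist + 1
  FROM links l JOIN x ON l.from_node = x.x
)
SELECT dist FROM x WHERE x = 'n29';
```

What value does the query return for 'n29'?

3

Base: (n20, dist=0).
Iteration 1: edges from {n20} -> (n10, dist=1), (n11, dist=1), (n23, dist=1).
Iteration 2: edges from {n10,n11,n23} -> (n17, dist=2).
Iteration 3: edges from {n17} -> (n21, dist=3), (n29, dist=3).
Iteration 4: no outgoing edges from {n21,n29}; recursion stops.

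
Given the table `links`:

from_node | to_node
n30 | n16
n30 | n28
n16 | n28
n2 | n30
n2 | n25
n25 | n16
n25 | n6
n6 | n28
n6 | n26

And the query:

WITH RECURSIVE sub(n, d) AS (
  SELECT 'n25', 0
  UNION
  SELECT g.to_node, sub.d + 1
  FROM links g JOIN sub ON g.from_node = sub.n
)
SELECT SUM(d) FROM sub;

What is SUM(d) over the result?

Base: (n25, d=0).
Iteration 1: edges from {n25} -> (n16, d=1), (n6, d=1).
Iteration 2: edges from {n16,n6} -> (n26, d=2), (n28, d=2). [UNION drops 1 duplicate row(s)]
Iteration 3: no outgoing edges from {n26,n28}; recursion stops.
SUM(d) = 0 + 1 + 1 + 2 + 2 = 6.

6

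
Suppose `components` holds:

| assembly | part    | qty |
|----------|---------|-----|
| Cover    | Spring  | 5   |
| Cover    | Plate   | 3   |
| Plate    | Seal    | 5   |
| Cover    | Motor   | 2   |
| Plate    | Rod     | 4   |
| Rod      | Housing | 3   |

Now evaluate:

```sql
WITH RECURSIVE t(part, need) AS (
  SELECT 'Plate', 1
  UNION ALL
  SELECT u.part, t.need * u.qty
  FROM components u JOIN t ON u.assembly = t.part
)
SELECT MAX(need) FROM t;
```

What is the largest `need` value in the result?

12

Base: (Plate, need=1).
Iteration 1: components of {Plate} -> Rod = 1*4 = 4, Seal = 1*5 = 5.
Iteration 2: components of {Rod,Seal} -> Housing = 4*3 = 12.
Iteration 3: no further components; recursion stops.
need values: 1, 5, 4, 12; the maximum is 12.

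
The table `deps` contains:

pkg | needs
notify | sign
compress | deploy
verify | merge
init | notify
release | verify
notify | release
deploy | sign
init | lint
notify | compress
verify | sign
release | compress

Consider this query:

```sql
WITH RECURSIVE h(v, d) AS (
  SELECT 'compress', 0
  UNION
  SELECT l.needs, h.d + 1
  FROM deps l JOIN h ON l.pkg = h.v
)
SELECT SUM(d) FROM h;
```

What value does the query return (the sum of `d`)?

3

Base: (compress, d=0).
Iteration 1: edges from {compress} -> (deploy, d=1).
Iteration 2: edges from {deploy} -> (sign, d=2).
Iteration 3: no outgoing edges from {sign}; recursion stops.
SUM(d) = 0 + 1 + 2 = 3.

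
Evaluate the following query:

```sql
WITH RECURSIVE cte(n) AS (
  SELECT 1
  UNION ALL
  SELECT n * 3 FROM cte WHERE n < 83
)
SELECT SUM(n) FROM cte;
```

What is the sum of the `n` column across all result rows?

Base: n=1.
Iteration 1: 1 < 83 holds -> n = 1 * 3 = 3.
Iteration 2: 3 < 83 holds -> n = 3 * 3 = 9.
Iteration 3: 9 < 83 holds -> n = 9 * 3 = 27.
Iteration 4: 27 < 83 holds -> n = 27 * 3 = 81.
Iteration 5: 81 < 83 holds -> n = 81 * 3 = 243.
Iteration 6: 243 < 83 fails; recursion stops.
SUM(n) = 1 + 3 + 9 + 27 + 81 + 243 = 364.

364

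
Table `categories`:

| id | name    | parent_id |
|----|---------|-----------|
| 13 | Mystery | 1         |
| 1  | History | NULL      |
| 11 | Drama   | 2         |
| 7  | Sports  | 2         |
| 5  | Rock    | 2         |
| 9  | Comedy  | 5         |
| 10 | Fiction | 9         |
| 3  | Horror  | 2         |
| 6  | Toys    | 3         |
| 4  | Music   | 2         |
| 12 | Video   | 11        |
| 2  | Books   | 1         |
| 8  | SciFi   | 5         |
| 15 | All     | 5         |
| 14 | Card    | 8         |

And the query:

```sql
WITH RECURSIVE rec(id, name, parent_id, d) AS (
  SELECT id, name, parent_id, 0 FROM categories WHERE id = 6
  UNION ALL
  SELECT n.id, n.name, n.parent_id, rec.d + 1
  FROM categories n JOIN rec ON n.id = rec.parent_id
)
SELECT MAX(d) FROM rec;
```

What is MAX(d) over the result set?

3

Base: id=6 (Toys), parent_id=3, d 0.
Iteration 1: join on id=3 -> Horror (id 3, parent_id=2, d 1).
Iteration 2: join on id=2 -> Books (id 2, parent_id=1, d 2).
Iteration 3: join on id=1 -> History (id 1, parent_id=NULL, d 3).
Iteration 4: parent_id is NULL; no match; recursion stops.
d values: 0, 1, 2, 3; the maximum is 3.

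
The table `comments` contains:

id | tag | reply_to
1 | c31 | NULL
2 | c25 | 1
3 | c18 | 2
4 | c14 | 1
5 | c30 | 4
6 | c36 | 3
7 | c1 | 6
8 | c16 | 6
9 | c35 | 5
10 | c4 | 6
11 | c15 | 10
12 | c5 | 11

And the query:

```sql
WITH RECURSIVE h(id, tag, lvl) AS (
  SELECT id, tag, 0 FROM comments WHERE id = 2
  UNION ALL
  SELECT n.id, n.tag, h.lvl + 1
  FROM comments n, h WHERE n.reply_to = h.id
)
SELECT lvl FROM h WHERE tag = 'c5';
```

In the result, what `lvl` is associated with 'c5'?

5

Base: id=2 (c25) at lvl 0.
Iteration 1: rows with reply_to in {2} -> c18 (id 3, lvl 1).
Iteration 2: rows with reply_to in {3} -> c36 (id 6, lvl 2).
Iteration 3: rows with reply_to in {6} -> c1 (id 7, lvl 3), c16 (id 8, lvl 3), c4 (id 10, lvl 3).
Iteration 4: rows with reply_to in {7,8,10} -> c15 (id 11, lvl 4).
Iteration 5: rows with reply_to in {11} -> c5 (id 12, lvl 5).
Iteration 6: no rows with reply_to in {12}; recursion stops.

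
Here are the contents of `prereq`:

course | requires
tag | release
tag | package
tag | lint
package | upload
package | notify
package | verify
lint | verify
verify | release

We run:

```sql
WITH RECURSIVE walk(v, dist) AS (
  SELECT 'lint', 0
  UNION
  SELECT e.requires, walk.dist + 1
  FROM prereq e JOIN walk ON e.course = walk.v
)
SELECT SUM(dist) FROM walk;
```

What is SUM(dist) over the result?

3

Base: (lint, dist=0).
Iteration 1: edges from {lint} -> (verify, dist=1).
Iteration 2: edges from {verify} -> (release, dist=2).
Iteration 3: no outgoing edges from {release}; recursion stops.
SUM(dist) = 0 + 1 + 2 = 3.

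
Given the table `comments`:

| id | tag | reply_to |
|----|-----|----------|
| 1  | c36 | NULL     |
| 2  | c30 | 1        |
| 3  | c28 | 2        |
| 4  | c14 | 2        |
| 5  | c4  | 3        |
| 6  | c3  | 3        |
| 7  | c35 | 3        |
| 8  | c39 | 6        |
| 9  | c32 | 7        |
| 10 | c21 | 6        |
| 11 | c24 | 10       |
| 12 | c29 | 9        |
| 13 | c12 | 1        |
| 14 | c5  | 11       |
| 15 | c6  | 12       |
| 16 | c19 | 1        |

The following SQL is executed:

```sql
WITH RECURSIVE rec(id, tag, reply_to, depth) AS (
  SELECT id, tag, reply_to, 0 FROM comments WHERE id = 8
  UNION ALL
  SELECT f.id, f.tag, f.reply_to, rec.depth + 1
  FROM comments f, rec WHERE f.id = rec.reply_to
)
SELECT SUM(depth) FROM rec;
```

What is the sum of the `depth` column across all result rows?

10

Base: id=8 (c39), reply_to=6, depth 0.
Iteration 1: join on id=6 -> c3 (id 6, reply_to=3, depth 1).
Iteration 2: join on id=3 -> c28 (id 3, reply_to=2, depth 2).
Iteration 3: join on id=2 -> c30 (id 2, reply_to=1, depth 3).
Iteration 4: join on id=1 -> c36 (id 1, reply_to=NULL, depth 4).
Iteration 5: reply_to is NULL; no match; recursion stops.
SUM(depth) = 0 + 1 + 2 + 3 + 4 = 10.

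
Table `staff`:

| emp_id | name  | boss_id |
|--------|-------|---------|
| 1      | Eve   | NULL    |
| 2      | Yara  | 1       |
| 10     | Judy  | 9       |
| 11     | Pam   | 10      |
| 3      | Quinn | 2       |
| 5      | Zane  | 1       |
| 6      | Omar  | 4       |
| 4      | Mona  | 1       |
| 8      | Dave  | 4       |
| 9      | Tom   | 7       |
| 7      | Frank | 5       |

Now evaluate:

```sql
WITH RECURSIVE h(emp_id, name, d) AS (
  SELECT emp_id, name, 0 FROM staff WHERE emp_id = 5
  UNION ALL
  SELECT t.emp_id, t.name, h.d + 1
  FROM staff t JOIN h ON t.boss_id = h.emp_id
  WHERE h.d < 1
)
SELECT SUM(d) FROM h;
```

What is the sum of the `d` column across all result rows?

Base: emp_id=5 (Zane) at d 0.
Iteration 1: rows with boss_id in {5} -> Frank (id 7, d 1).
Iteration 2: d < 1 fails for all current rows; recursion stops.
SUM(d) = 0 + 1 = 1.

1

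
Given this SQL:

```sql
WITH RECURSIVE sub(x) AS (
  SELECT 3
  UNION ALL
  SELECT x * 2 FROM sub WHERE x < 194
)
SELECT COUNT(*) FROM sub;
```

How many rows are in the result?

Base: x=3.
Iteration 1: 3 < 194 holds -> x = 3 * 2 = 6.
Iteration 2: 6 < 194 holds -> x = 6 * 2 = 12.
Iteration 3: 12 < 194 holds -> x = 12 * 2 = 24.
Iteration 4: 24 < 194 holds -> x = 24 * 2 = 48.
Iteration 5: 48 < 194 holds -> x = 48 * 2 = 96.
Iteration 6: 96 < 194 holds -> x = 96 * 2 = 192.
Iteration 7: 192 < 194 holds -> x = 192 * 2 = 384.
Iteration 8: 384 < 194 fails; recursion stops.
Total rows emitted: 8.

8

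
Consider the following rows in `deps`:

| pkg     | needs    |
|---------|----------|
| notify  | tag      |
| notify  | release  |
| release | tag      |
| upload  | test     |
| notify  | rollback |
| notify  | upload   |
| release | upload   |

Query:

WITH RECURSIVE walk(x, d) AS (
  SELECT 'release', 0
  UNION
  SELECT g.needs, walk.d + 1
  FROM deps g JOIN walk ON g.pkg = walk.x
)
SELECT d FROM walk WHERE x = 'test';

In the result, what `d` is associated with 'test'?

Base: (release, d=0).
Iteration 1: edges from {release} -> (tag, d=1), (upload, d=1).
Iteration 2: edges from {tag,upload} -> (test, d=2).
Iteration 3: no outgoing edges from {test}; recursion stops.

2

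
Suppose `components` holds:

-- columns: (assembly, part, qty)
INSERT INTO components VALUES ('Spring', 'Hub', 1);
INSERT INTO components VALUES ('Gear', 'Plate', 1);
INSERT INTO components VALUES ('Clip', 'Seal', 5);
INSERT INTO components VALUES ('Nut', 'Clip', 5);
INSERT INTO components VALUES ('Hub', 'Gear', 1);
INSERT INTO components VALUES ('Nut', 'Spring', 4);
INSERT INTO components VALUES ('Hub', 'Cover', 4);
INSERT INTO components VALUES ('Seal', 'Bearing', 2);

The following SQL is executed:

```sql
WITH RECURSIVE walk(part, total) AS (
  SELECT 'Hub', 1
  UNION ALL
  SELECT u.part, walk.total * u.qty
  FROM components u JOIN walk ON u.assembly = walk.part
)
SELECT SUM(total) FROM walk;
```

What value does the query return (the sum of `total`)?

Base: (Hub, total=1).
Iteration 1: components of {Hub} -> Cover = 1*4 = 4, Gear = 1*1 = 1.
Iteration 2: components of {Cover,Gear} -> Plate = 1*1 = 1.
Iteration 3: no further components; recursion stops.
SUM(total) = 1 + 4 + 1 + 1 = 7.

7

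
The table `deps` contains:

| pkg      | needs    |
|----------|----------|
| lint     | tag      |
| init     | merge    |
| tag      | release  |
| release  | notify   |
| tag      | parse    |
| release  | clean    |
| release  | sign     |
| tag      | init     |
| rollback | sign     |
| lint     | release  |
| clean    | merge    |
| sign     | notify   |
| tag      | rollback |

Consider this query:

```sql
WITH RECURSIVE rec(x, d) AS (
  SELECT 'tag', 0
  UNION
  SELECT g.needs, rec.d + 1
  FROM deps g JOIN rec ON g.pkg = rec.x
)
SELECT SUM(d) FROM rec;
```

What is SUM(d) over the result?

Base: (tag, d=0).
Iteration 1: edges from {tag} -> (init, d=1), (parse, d=1), (release, d=1), (rollback, d=1).
Iteration 2: edges from {init,parse,release,rollback} -> (clean, d=2), (merge, d=2), (notify, d=2), (sign, d=2). [UNION drops 1 duplicate row(s)]
Iteration 3: edges from {clean,merge,notify,sign} -> (merge, d=3), (notify, d=3).
Iteration 4: no outgoing edges from {merge,notify}; recursion stops.
SUM(d) = 0 + 1 + 1 + 1 + 1 + 2 + 2 + 2 + 2 + 3 + 3 = 18.

18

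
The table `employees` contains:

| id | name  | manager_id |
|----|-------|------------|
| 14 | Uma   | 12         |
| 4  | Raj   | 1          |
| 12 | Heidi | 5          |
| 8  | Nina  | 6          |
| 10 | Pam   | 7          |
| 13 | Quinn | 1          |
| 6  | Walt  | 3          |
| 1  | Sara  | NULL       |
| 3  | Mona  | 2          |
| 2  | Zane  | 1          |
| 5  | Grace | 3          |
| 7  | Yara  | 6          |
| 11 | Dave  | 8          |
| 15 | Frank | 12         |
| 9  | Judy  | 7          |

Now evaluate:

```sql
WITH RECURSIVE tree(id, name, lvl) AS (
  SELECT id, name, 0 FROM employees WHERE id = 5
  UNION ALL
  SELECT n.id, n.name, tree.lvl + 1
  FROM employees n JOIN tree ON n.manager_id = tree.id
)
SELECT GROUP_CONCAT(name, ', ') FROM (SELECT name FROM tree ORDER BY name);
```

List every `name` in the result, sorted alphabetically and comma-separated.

Frank, Grace, Heidi, Uma

Base: id=5 (Grace) at lvl 0.
Iteration 1: rows with manager_id in {5} -> Heidi (id 12, lvl 1).
Iteration 2: rows with manager_id in {12} -> Uma (id 14, lvl 2), Frank (id 15, lvl 2).
Iteration 3: no rows with manager_id in {14,15}; recursion stops.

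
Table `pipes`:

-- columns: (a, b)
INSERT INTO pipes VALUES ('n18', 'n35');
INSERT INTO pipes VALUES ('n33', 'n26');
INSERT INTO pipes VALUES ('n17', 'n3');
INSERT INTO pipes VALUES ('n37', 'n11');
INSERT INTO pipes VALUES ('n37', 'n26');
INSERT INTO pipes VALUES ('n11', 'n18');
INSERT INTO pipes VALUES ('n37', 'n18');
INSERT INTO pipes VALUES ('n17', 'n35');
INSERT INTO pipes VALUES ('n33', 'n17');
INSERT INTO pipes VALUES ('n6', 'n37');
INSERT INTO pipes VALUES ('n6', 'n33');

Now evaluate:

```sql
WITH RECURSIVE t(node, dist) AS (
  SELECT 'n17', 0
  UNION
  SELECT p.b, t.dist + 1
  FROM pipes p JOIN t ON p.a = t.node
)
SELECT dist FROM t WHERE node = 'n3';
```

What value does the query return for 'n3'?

Base: (n17, dist=0).
Iteration 1: edges from {n17} -> (n3, dist=1), (n35, dist=1).
Iteration 2: no outgoing edges from {n3,n35}; recursion stops.

1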